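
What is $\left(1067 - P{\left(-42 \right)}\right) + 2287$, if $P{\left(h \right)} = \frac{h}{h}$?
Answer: $3353$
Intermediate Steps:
$P{\left(h \right)} = 1$
$\left(1067 - P{\left(-42 \right)}\right) + 2287 = \left(1067 - 1\right) + 2287 = 1066 + 2287 = 3353$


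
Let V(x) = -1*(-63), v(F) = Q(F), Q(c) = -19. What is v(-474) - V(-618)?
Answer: -82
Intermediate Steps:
v(F) = -19
V(x) = 63
v(-474) - V(-618) = -19 - 1*63 = -19 - 63 = -82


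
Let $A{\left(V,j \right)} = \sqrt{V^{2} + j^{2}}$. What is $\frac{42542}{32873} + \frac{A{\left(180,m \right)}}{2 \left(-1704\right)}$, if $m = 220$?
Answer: $\frac{42542}{32873} - \frac{5 \sqrt{202}}{852} \approx 1.2107$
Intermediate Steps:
$\frac{42542}{32873} + \frac{A{\left(180,m \right)}}{2 \left(-1704\right)} = \frac{42542}{32873} + \frac{\sqrt{180^{2} + 220^{2}}}{2 \left(-1704\right)} = 42542 \cdot \frac{1}{32873} + \frac{\sqrt{32400 + 48400}}{-3408} = \frac{42542}{32873} + \sqrt{80800} \left(- \frac{1}{3408}\right) = \frac{42542}{32873} + 20 \sqrt{202} \left(- \frac{1}{3408}\right) = \frac{42542}{32873} - \frac{5 \sqrt{202}}{852}$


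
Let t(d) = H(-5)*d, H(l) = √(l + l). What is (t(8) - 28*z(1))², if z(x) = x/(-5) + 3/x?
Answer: 137664/25 - 6272*I*√10/5 ≈ 5506.6 - 3966.8*I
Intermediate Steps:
H(l) = √2*√l (H(l) = √(2*l) = √2*√l)
t(d) = I*d*√10 (t(d) = (√2*√(-5))*d = (√2*(I*√5))*d = (I*√10)*d = I*d*√10)
z(x) = 3/x - x/5 (z(x) = x*(-⅕) + 3/x = -x/5 + 3/x = 3/x - x/5)
(t(8) - 28*z(1))² = (I*8*√10 - 28*(3/1 - ⅕*1))² = (8*I*√10 - 28*(3*1 - ⅕))² = (8*I*√10 - 28*(3 - ⅕))² = (8*I*√10 - 28*14/5)² = (8*I*√10 - 392/5)² = (-392/5 + 8*I*√10)²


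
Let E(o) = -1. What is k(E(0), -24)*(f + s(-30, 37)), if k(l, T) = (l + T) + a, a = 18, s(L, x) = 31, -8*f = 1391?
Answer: 8001/8 ≈ 1000.1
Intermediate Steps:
f = -1391/8 (f = -1/8*1391 = -1391/8 ≈ -173.88)
k(l, T) = 18 + T + l (k(l, T) = (l + T) + 18 = (T + l) + 18 = 18 + T + l)
k(E(0), -24)*(f + s(-30, 37)) = (18 - 24 - 1)*(-1391/8 + 31) = -7*(-1143/8) = 8001/8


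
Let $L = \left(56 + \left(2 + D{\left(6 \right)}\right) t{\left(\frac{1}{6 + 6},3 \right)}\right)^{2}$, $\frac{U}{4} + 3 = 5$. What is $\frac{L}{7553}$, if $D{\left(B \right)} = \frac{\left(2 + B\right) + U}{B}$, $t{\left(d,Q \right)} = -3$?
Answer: $\frac{252}{1079} \approx 0.23355$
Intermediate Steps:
$U = 8$ ($U = -12 + 4 \cdot 5 = -12 + 20 = 8$)
$D{\left(B \right)} = \frac{10 + B}{B}$ ($D{\left(B \right)} = \frac{\left(2 + B\right) + 8}{B} = \frac{10 + B}{B}$)
$L = 1764$ ($L = \left(56 + \left(2 + \frac{10 + 6}{6}\right) \left(-3\right)\right)^{2} = \left(56 + \left(2 + \frac{1}{6} \cdot 16\right) \left(-3\right)\right)^{2} = \left(56 + \left(2 + \frac{8}{3}\right) \left(-3\right)\right)^{2} = \left(56 + \frac{14}{3} \left(-3\right)\right)^{2} = \left(56 - 14\right)^{2} = 42^{2} = 1764$)
$\frac{L}{7553} = \frac{1764}{7553} = 1764 \cdot \frac{1}{7553} = \frac{252}{1079}$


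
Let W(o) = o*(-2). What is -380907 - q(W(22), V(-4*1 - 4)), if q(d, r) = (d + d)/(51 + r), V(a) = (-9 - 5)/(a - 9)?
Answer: -335577571/881 ≈ -3.8091e+5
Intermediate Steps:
W(o) = -2*o
V(a) = -14/(-9 + a)
q(d, r) = 2*d/(51 + r) (q(d, r) = (2*d)/(51 + r) = 2*d/(51 + r))
-380907 - q(W(22), V(-4*1 - 4)) = -380907 - 2*(-2*22)/(51 - 14/(-9 + (-4*1 - 4))) = -380907 - 2*(-44)/(51 - 14/(-9 + (-4 - 4))) = -380907 - 2*(-44)/(51 - 14/(-9 - 8)) = -380907 - 2*(-44)/(51 - 14/(-17)) = -380907 - 2*(-44)/(51 - 14*(-1/17)) = -380907 - 2*(-44)/(51 + 14/17) = -380907 - 2*(-44)/881/17 = -380907 - 2*(-44)*17/881 = -380907 - 1*(-1496/881) = -380907 + 1496/881 = -335577571/881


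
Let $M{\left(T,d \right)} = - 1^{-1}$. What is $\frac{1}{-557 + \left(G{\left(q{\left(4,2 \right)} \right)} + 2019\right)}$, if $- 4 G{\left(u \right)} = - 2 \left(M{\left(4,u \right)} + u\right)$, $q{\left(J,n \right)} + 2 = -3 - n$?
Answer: $\frac{1}{1458} \approx 0.00068587$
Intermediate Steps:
$M{\left(T,d \right)} = -1$ ($M{\left(T,d \right)} = \left(-1\right) 1 = -1$)
$q{\left(J,n \right)} = -5 - n$ ($q{\left(J,n \right)} = -2 - \left(3 + n\right) = -5 - n$)
$G{\left(u \right)} = - \frac{1}{2} + \frac{u}{2}$ ($G{\left(u \right)} = - \frac{\left(-2\right) \left(-1 + u\right)}{4} = - \frac{2 - 2 u}{4} = - \frac{1}{2} + \frac{u}{2}$)
$\frac{1}{-557 + \left(G{\left(q{\left(4,2 \right)} \right)} + 2019\right)} = \frac{1}{-557 + \left(\left(- \frac{1}{2} + \frac{-5 - 2}{2}\right) + 2019\right)} = \frac{1}{-557 + \left(\left(- \frac{1}{2} + \frac{1}{2} \left(-7\right)\right) + 2019\right)} = \frac{1}{-557 + \left(\left(- \frac{1}{2} - \frac{7}{2}\right) + 2019\right)} = \frac{1}{-557 + \left(-4 + 2019\right)} = \frac{1}{-557 + 2015} = \frac{1}{1458}$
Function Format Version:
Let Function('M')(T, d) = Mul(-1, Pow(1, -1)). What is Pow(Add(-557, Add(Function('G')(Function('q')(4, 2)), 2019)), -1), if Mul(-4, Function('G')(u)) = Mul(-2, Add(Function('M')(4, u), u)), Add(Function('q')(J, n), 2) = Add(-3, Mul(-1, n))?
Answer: Rational(1, 1458) ≈ 0.00068587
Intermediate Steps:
Function('M')(T, d) = -1 (Function('M')(T, d) = Mul(-1, 1) = -1)
Function('q')(J, n) = Add(-5, Mul(-1, n)) (Function('q')(J, n) = Add(-2, Add(-3, Mul(-1, n))) = Add(-5, Mul(-1, n)))
Function('G')(u) = Add(Rational(-1, 2), Mul(Rational(1, 2), u)) (Function('G')(u) = Mul(Rational(-1, 4), Mul(-2, Add(-1, u))) = Mul(Rational(-1, 4), Add(2, Mul(-2, u))) = Add(Rational(-1, 2), Mul(Rational(1, 2), u)))
Pow(Add(-557, Add(Function('G')(Function('q')(4, 2)), 2019)), -1) = Pow(Add(-557, Add(Add(Rational(-1, 2), Mul(Rational(1, 2), Add(-5, Mul(-1, 2)))), 2019)), -1) = Pow(Add(-557, Add(Add(Rational(-1, 2), Mul(Rational(1, 2), Add(-5, -2))), 2019)), -1) = Pow(Add(-557, Add(Add(Rational(-1, 2), Mul(Rational(1, 2), -7)), 2019)), -1) = Pow(Add(-557, Add(Add(Rational(-1, 2), Rational(-7, 2)), 2019)), -1) = Pow(Add(-557, Add(-4, 2019)), -1) = Pow(Add(-557, 2015), -1) = Pow(1458, -1) = Rational(1, 1458)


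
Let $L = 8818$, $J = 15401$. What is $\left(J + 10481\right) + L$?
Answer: $34700$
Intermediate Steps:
$\left(J + 10481\right) + L = \left(15401 + 10481\right) + 8818 = 25882 + 8818 = 34700$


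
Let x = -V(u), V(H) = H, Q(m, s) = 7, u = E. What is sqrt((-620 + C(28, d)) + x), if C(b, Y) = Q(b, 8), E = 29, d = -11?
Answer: I*sqrt(642) ≈ 25.338*I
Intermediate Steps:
u = 29
C(b, Y) = 7
x = -29 (x = -1*29 = -29)
sqrt((-620 + C(28, d)) + x) = sqrt((-620 + 7) - 29) = sqrt(-613 - 29) = sqrt(-642) = I*sqrt(642)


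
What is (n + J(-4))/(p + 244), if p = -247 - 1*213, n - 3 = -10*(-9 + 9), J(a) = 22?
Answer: -25/216 ≈ -0.11574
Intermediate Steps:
n = 3 (n = 3 - 10*(-9 + 9) = 3 - 10*0 = 3 + 0 = 3)
p = -460 (p = -247 - 213 = -460)
(n + J(-4))/(p + 244) = (3 + 22)/(-460 + 244) = 25/(-216) = 25*(-1/216) = -25/216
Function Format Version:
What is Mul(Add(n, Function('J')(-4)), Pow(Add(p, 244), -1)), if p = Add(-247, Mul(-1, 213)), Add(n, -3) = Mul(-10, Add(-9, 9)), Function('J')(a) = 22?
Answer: Rational(-25, 216) ≈ -0.11574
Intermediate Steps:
n = 3 (n = Add(3, Mul(-10, Add(-9, 9))) = Add(3, Mul(-10, 0)) = Add(3, 0) = 3)
p = -460 (p = Add(-247, -213) = -460)
Mul(Add(n, Function('J')(-4)), Pow(Add(p, 244), -1)) = Mul(Add(3, 22), Pow(Add(-460, 244), -1)) = Mul(25, Pow(-216, -1)) = Mul(25, Rational(-1, 216)) = Rational(-25, 216)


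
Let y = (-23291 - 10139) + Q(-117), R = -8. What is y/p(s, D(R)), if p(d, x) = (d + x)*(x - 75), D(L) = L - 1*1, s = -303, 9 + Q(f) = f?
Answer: -8389/6552 ≈ -1.2804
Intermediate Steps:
Q(f) = -9 + f
D(L) = -1 + L (D(L) = L - 1 = -1 + L)
y = -33556 (y = (-23291 - 10139) + (-9 - 117) = -33430 - 126 = -33556)
p(d, x) = (-75 + x)*(d + x) (p(d, x) = (d + x)*(-75 + x) = (-75 + x)*(d + x))
y/p(s, D(R)) = -33556/((-1 - 8)² - 75*(-303) - 75*(-1 - 8) - 303*(-1 - 8)) = -33556/((-9)² + 22725 - 75*(-9) - 303*(-9)) = -33556/(81 + 22725 + 675 + 2727) = -33556/26208 = -33556*1/26208 = -8389/6552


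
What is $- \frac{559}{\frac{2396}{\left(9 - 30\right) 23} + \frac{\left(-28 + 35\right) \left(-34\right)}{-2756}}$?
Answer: $\frac{372055866}{3244211} \approx 114.68$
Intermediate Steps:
$- \frac{559}{\frac{2396}{\left(9 - 30\right) 23} + \frac{\left(-28 + 35\right) \left(-34\right)}{-2756}} = - \frac{559}{\frac{2396}{\left(-21\right) 23} + 7 \left(-34\right) \left(- \frac{1}{2756}\right)} = - \frac{559}{\frac{2396}{-483} - - \frac{119}{1378}} = - \frac{559}{2396 \left(- \frac{1}{483}\right) + \frac{119}{1378}} = - \frac{559}{- \frac{2396}{483} + \frac{119}{1378}} = - \frac{559}{- \frac{3244211}{665574}} = \left(-559\right) \left(- \frac{665574}{3244211}\right) = \frac{372055866}{3244211}$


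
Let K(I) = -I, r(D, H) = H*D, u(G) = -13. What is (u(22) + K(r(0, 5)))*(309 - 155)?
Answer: -2002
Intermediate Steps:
r(D, H) = D*H
(u(22) + K(r(0, 5)))*(309 - 155) = (-13 - 0*5)*(309 - 155) = (-13 - 1*0)*154 = (-13 + 0)*154 = -13*154 = -2002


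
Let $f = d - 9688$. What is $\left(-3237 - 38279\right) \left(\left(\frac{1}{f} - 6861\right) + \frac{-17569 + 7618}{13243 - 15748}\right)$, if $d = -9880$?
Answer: $\frac{1162851679362561}{4084820} \approx 2.8468 \cdot 10^{8}$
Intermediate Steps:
$f = -19568$ ($f = -9880 - 9688 = -19568$)
$\left(-3237 - 38279\right) \left(\left(\frac{1}{f} - 6861\right) + \frac{-17569 + 7618}{13243 - 15748}\right) = \left(-3237 - 38279\right) \left(\left(\frac{1}{-19568} - 6861\right) + \frac{-17569 + 7618}{13243 - 15748}\right) = \left(-3237 - 38279\right) \left(\left(- \frac{1}{19568} - 6861\right) - \frac{9951}{-2505}\right) = \left(-3237 - 38279\right) \left(- \frac{134256049}{19568} - - \frac{3317}{835}\right) = - 41516 \left(- \frac{134256049}{19568} + \frac{3317}{835}\right) = \left(-41516\right) \left(- \frac{112038893859}{16339280}\right) = \frac{1162851679362561}{4084820}$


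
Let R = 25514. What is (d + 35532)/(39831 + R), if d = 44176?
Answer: 79708/65345 ≈ 1.2198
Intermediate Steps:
(d + 35532)/(39831 + R) = (44176 + 35532)/(39831 + 25514) = 79708/65345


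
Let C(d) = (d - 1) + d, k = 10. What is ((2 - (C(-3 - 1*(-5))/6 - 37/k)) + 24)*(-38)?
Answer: -5548/5 ≈ -1109.6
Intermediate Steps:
C(d) = -1 + 2*d (C(d) = (-1 + d) + d = -1 + 2*d)
((2 - (C(-3 - 1*(-5))/6 - 37/k)) + 24)*(-38) = ((2 - ((-1 + 2*(-3 - 1*(-5)))/6 - 37/10)) + 24)*(-38) = ((2 - ((-1 + 2*(-3 + 5))*(⅙) - 37*⅒)) + 24)*(-38) = ((2 - ((-1 + 2*2)*(⅙) - 37/10)) + 24)*(-38) = ((2 - ((-1 + 4)*(⅙) - 37/10)) + 24)*(-38) = ((2 - (3*(⅙) - 37/10)) + 24)*(-38) = ((2 - (½ - 37/10)) + 24)*(-38) = ((2 - 1*(-16/5)) + 24)*(-38) = ((2 + 16/5) + 24)*(-38) = (26/5 + 24)*(-38) = (146/5)*(-38) = -5548/5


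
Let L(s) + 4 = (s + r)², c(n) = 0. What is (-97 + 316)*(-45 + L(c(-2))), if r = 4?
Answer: -7227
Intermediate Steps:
L(s) = -4 + (4 + s)² (L(s) = -4 + (s + 4)² = -4 + (4 + s)²)
(-97 + 316)*(-45 + L(c(-2))) = (-97 + 316)*(-45 + (-4 + (4 + 0)²)) = 219*(-45 + (-4 + 4²)) = 219*(-45 + (-4 + 16)) = 219*(-45 + 12) = 219*(-33) = -7227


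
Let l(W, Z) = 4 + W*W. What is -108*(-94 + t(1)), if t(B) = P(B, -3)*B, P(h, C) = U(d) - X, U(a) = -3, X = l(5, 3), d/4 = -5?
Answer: 13608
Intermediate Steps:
d = -20 (d = 4*(-5) = -20)
l(W, Z) = 4 + W²
X = 29 (X = 4 + 5² = 4 + 25 = 29)
P(h, C) = -32 (P(h, C) = -3 - 1*29 = -3 - 29 = -32)
t(B) = -32*B
-108*(-94 + t(1)) = -108*(-94 - 32*1) = -108*(-94 - 32) = -108*(-126) = 13608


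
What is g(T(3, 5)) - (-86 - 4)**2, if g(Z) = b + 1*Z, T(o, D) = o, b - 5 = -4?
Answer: -8096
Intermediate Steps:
b = 1 (b = 5 - 4 = 1)
g(Z) = 1 + Z (g(Z) = 1 + 1*Z = 1 + Z)
g(T(3, 5)) - (-86 - 4)**2 = (1 + 3) - (-86 - 4)**2 = 4 - 1*(-90)**2 = 4 - 1*8100 = 4 - 8100 = -8096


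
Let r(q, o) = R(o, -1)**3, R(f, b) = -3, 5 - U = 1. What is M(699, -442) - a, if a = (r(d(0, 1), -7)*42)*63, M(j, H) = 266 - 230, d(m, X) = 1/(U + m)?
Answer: 71478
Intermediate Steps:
U = 4 (U = 5 - 1*1 = 5 - 1 = 4)
d(m, X) = 1/(4 + m)
r(q, o) = -27 (r(q, o) = (-3)**3 = -27)
M(j, H) = 36
a = -71442 (a = -27*42*63 = -1134*63 = -71442)
M(699, -442) - a = 36 - 1*(-71442) = 36 + 71442 = 71478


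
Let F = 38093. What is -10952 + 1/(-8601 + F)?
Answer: -322996383/29492 ≈ -10952.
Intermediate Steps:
-10952 + 1/(-8601 + F) = -10952 + 1/(-8601 + 38093) = -10952 + 1/29492 = -322996383/29492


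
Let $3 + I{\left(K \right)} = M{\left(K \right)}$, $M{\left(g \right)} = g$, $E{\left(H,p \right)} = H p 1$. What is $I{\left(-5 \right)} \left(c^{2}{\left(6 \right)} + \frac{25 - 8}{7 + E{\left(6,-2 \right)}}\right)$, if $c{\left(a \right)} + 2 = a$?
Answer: $- \frac{504}{5} \approx -100.8$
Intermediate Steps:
$E{\left(H,p \right)} = H p$
$c{\left(a \right)} = -2 + a$
$I{\left(K \right)} = -3 + K$
$I{\left(-5 \right)} \left(c^{2}{\left(6 \right)} + \frac{25 - 8}{7 + E{\left(6,-2 \right)}}\right) = \left(-3 - 5\right) \left(\left(-2 + 6\right)^{2} + \frac{25 - 8}{7 + 6 \left(-2\right)}\right) = - 8 \left(4^{2} + \frac{17}{7 - 12}\right) = - 8 \left(16 + \frac{17}{-5}\right) = - 8 \left(16 + 17 \left(- \frac{1}{5}\right)\right) = - 8 \left(16 - \frac{17}{5}\right) = \left(-8\right) \frac{63}{5} = - \frac{504}{5}$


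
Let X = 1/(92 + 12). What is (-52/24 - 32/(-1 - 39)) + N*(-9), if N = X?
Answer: -2267/1560 ≈ -1.4532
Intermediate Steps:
X = 1/104 ≈ 0.0096154
N = 1/104 ≈ 0.0096154
(-52/24 - 32/(-1 - 39)) + N*(-9) = (-52/24 - 32/(-1 - 39)) + (1/104)*(-9) = (-52*1/24 - 32/(-40)) - 9/104 = (-13/6 - 32*(-1/40)) - 9/104 = (-13/6 + ⅘) - 9/104 = -41/30 - 9/104 = -2267/1560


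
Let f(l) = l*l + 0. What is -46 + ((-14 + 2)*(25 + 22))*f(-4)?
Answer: -9070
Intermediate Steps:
f(l) = l² (f(l) = l² + 0 = l²)
-46 + ((-14 + 2)*(25 + 22))*f(-4) = -46 + ((-14 + 2)*(25 + 22))*(-4)² = -46 - 12*47*16 = -46 - 564*16 = -46 - 9024 = -9070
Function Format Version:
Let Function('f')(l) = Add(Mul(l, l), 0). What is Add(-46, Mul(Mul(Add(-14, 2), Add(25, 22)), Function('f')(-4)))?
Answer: -9070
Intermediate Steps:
Function('f')(l) = Pow(l, 2) (Function('f')(l) = Add(Pow(l, 2), 0) = Pow(l, 2))
Add(-46, Mul(Mul(Add(-14, 2), Add(25, 22)), Function('f')(-4))) = Add(-46, Mul(Mul(Add(-14, 2), Add(25, 22)), Pow(-4, 2))) = Add(-46, Mul(Mul(-12, 47), 16)) = Add(-46, Mul(-564, 16)) = Add(-46, -9024) = -9070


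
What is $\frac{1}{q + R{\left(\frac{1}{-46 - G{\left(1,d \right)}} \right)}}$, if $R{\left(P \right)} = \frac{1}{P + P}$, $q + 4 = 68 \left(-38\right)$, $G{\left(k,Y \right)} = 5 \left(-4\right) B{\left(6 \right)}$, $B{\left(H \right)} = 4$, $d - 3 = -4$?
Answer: $- \frac{1}{2571} \approx -0.00038895$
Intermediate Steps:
$d = -1$ ($d = 3 - 4 = -1$)
$G{\left(k,Y \right)} = -80$ ($G{\left(k,Y \right)} = 5 \left(-4\right) 4 = \left(-20\right) 4 = -80$)
$q = -2588$ ($q = -4 + 68 \left(-38\right) = -4 - 2584 = -2588$)
$R{\left(P \right)} = \frac{1}{2 P}$
$\frac{1}{q + R{\left(\frac{1}{-46 - G{\left(1,d \right)}} \right)}} = \frac{1}{-2588 + \frac{1}{2 \frac{1}{-46 - -80}}} = \frac{1}{-2588 + \frac{1}{2 \frac{1}{-46 + 80}}} = \frac{1}{-2588 + \frac{1}{2 \cdot \frac{1}{34}}} = \frac{1}{-2588 + \frac{\frac{1}{\frac{1}{34}}}{2}} = \frac{1}{-2588 + \frac{1}{2} \cdot 34} = \frac{1}{-2588 + 17} = \frac{1}{-2571} = - \frac{1}{2571}$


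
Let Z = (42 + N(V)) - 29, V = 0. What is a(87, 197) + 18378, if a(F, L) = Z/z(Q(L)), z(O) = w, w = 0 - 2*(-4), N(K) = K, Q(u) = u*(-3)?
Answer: 147037/8 ≈ 18380.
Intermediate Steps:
Q(u) = -3*u
w = 8 (w = 0 + 8 = 8)
Z = 13 (Z = (42 + 0) - 29 = 42 - 29 = 13)
z(O) = 8
a(F, L) = 13/8
a(87, 197) + 18378 = 13/8 + 18378 = 147037/8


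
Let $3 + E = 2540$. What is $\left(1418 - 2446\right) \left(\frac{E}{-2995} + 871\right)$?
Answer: $- \frac{2679079024}{2995} \approx -8.9452 \cdot 10^{5}$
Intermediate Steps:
$E = 2537$ ($E = -3 + 2540 = 2537$)
$\left(1418 - 2446\right) \left(\frac{E}{-2995} + 871\right) = \left(1418 - 2446\right) \left(\frac{2537}{-2995} + 871\right) = - 1028 \left(2537 \left(- \frac{1}{2995}\right) + 871\right) = - 1028 \left(- \frac{2537}{2995} + 871\right) = \left(-1028\right) \frac{2606108}{2995} = - \frac{2679079024}{2995}$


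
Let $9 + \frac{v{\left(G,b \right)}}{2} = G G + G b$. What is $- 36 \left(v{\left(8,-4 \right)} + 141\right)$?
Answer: $-6732$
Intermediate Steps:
$v{\left(G,b \right)} = -18 + 2 G^{2} + 2 G b$ ($v{\left(G,b \right)} = -18 + 2 \left(G G + G b\right) = -18 + 2 \left(G^{2} + G b\right) = -18 + \left(2 G^{2} + 2 G b\right) = -18 + 2 G^{2} + 2 G b$)
$- 36 \left(v{\left(8,-4 \right)} + 141\right) = - 36 \left(\left(-18 + 2 \cdot 8^{2} + 2 \cdot 8 \left(-4\right)\right) + 141\right) = - 36 \left(\left(-18 + 2 \cdot 64 - 64\right) + 141\right) = - 36 \left(\left(-18 + 128 - 64\right) + 141\right) = - 36 \left(46 + 141\right) = \left(-36\right) 187 = -6732$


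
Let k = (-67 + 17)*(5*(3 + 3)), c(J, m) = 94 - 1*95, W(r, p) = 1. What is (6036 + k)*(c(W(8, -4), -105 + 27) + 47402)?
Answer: 215010936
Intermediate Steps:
c(J, m) = -1 (c(J, m) = 94 - 95 = -1)
k = -1500 (k = -250*6 = -50*30 = -1500)
(6036 + k)*(c(W(8, -4), -105 + 27) + 47402) = (6036 - 1500)*(-1 + 47402) = 4536*47401 = 215010936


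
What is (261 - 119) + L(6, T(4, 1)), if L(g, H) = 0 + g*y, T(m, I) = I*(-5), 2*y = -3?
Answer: 133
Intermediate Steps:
y = -3/2 (y = (½)*(-3) = -3/2 ≈ -1.5000)
T(m, I) = -5*I
L(g, H) = -3*g/2 (L(g, H) = 0 + g*(-3/2) = 0 - 3*g/2 = -3*g/2)
(261 - 119) + L(6, T(4, 1)) = (261 - 119) - 3/2*6 = 142 - 9 = 133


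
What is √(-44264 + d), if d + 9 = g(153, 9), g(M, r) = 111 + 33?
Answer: I*√44129 ≈ 210.07*I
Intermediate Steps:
g(M, r) = 144
d = 135 (d = -9 + 144 = 135)
√(-44264 + d) = √(-44264 + 135) = √(-44129) = I*√44129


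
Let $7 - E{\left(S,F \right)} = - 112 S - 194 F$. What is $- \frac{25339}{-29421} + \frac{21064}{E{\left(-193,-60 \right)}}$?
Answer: $\frac{74257489}{326072943} \approx 0.22773$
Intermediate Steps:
$E{\left(S,F \right)} = 7 + 112 S + 194 F$ ($E{\left(S,F \right)} = 7 - \left(- 112 S - 194 F\right) = 7 - \left(- 194 F - 112 S\right) = 7 + \left(112 S + 194 F\right) = 7 + 112 S + 194 F$)
$- \frac{25339}{-29421} + \frac{21064}{E{\left(-193,-60 \right)}} = - \frac{25339}{-29421} + \frac{21064}{7 + 112 \left(-193\right) + 194 \left(-60\right)} = \left(-25339\right) \left(- \frac{1}{29421}\right) + \frac{21064}{7 - 21616 - 11640} = \frac{25339}{29421} + \frac{21064}{-33249} = \frac{25339}{29421} + 21064 \left(- \frac{1}{33249}\right) = \frac{25339}{29421} - \frac{21064}{33249} = \frac{74257489}{326072943}$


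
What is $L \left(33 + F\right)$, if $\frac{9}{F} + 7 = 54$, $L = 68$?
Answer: $\frac{106080}{47} \approx 2257.0$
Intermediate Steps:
$F = \frac{9}{47}$ ($F = \frac{9}{-7 + 54} = \frac{9}{47} \approx 0.19149$)
$L \left(33 + F\right) = 68 \left(33 + \frac{9}{47}\right) = 68 \cdot \frac{1560}{47} = \frac{106080}{47}$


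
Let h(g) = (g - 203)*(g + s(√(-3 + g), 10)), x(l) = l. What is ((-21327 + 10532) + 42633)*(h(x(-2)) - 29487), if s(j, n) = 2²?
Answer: -951860686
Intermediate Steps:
s(j, n) = 4
h(g) = (-203 + g)*(4 + g) (h(g) = (g - 203)*(g + 4) = (-203 + g)*(4 + g))
((-21327 + 10532) + 42633)*(h(x(-2)) - 29487) = ((-21327 + 10532) + 42633)*((-812 + (-2)² - 199*(-2)) - 29487) = (-10795 + 42633)*((-812 + 4 + 398) - 29487) = 31838*(-410 - 29487) = 31838*(-29897) = -951860686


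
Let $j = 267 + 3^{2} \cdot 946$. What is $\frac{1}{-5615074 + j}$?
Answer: $- \frac{1}{5606293} \approx -1.7837 \cdot 10^{-7}$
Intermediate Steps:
$j = 8781$ ($j = 267 + 9 \cdot 946 = 267 + 8514 = 8781$)
$\frac{1}{-5615074 + j} = \frac{1}{-5615074 + 8781} = \frac{1}{-5606293} = - \frac{1}{5606293}$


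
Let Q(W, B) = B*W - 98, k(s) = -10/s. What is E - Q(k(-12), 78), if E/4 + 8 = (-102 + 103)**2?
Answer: 5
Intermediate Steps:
Q(W, B) = -98 + B*W
E = -28 (E = -32 + 4*(-102 + 103)**2 = -32 + 4*1**2 = -32 + 4*1 = -32 + 4 = -28)
E - Q(k(-12), 78) = -28 - (-98 + 78*(-10/(-12))) = -28 - (-98 + 78*(-10*(-1/12))) = -28 - (-98 + 78*(5/6)) = -28 - (-98 + 65) = -28 - 1*(-33) = -28 + 33 = 5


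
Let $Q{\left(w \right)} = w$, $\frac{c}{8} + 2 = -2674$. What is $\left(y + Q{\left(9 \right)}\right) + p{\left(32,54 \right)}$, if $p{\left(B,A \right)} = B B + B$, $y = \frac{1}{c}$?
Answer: $\frac{22799519}{21408} \approx 1065.0$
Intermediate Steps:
$c = -21408$ ($c = -16 + 8 \left(-2674\right) = -16 - 21392 = -21408$)
$y = - \frac{1}{21408}$ ($y = \frac{1}{-21408} = - \frac{1}{21408} \approx -4.6712 \cdot 10^{-5}$)
$p{\left(B,A \right)} = B + B^{2}$ ($p{\left(B,A \right)} = B^{2} + B = B + B^{2}$)
$\left(y + Q{\left(9 \right)}\right) + p{\left(32,54 \right)} = \left(- \frac{1}{21408} + 9\right) + 32 \left(1 + 32\right) = \frac{192671}{21408} + 32 \cdot 33 = \frac{192671}{21408} + 1056 = \frac{22799519}{21408}$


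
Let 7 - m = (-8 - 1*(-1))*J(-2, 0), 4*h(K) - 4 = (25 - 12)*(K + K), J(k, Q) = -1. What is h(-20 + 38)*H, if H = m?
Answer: 0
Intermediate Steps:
h(K) = 1 + 13*K/2 (h(K) = 1 + ((25 - 12)*(K + K))/4 = 1 + (13*(2*K))/4 = 1 + (26*K)/4 = 1 + 13*K/2)
m = 0 (m = 7 - (-8 - 1*(-1))*(-1) = 7 - (-8 + 1)*(-1) = 7 - (-7)*(-1) = 7 - 1*7 = 7 - 7 = 0)
H = 0
h(-20 + 38)*H = (1 + 13*(-20 + 38)/2)*0 = (1 + (13/2)*18)*0 = (1 + 117)*0 = 118*0 = 0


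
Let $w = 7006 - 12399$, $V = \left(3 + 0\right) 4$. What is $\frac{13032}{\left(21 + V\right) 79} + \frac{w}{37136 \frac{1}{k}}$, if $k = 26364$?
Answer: $- \frac{2804409441}{733436} \approx -3823.7$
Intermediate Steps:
$V = 12$ ($V = 3 \cdot 4 = 12$)
$w = -5393$
$\frac{13032}{\left(21 + V\right) 79} + \frac{w}{37136 \frac{1}{k}} = \frac{13032}{\left(21 + 12\right) 79} - \frac{5393}{37136 \cdot \frac{1}{26364}} = \frac{13032}{33 \cdot 79} - \frac{5393}{37136 \cdot \frac{1}{26364}} = \frac{13032}{2607} - \frac{5393}{\frac{9284}{6591}} = 13032 \cdot \frac{1}{2607} - \frac{35545263}{9284} = \frac{4344}{869} - \frac{35545263}{9284} = - \frac{2804409441}{733436}$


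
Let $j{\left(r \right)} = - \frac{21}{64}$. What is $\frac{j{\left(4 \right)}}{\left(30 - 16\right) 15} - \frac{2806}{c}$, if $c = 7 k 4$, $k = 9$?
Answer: $- \frac{449023}{40320} \approx -11.136$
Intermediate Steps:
$c = 252$ ($c = 7 \cdot 9 \cdot 4 = 63 \cdot 4 = 252$)
$j{\left(r \right)} = - \frac{21}{64}$ ($j{\left(r \right)} = \left(-21\right) \frac{1}{64} = - \frac{21}{64}$)
$\frac{j{\left(4 \right)}}{\left(30 - 16\right) 15} - \frac{2806}{c} = - \frac{21}{64 \left(30 - 16\right) 15} - \frac{2806}{252} = - \frac{21}{64 \cdot 14 \cdot 15} - \frac{1403}{126} = - \frac{21}{64 \cdot 210} - \frac{1403}{126} = \left(- \frac{21}{64}\right) \frac{1}{210} - \frac{1403}{126} = - \frac{1}{640} - \frac{1403}{126} = - \frac{449023}{40320}$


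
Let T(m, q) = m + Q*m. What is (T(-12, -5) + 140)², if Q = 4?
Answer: 6400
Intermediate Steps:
T(m, q) = 5*m (T(m, q) = m + 4*m = 5*m)
(T(-12, -5) + 140)² = (5*(-12) + 140)² = (-60 + 140)² = 80² = 6400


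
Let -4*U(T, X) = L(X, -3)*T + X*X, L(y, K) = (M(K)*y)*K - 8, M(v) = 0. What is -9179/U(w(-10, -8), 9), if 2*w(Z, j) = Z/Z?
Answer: 36716/77 ≈ 476.83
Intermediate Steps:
w(Z, j) = 1/2 (w(Z, j) = (Z/Z)/2 = (1/2)*1 = 1/2)
L(y, K) = -8 (L(y, K) = (0*y)*K - 8 = 0*K - 8 = 0 - 8 = -8)
U(T, X) = 2*T - X**2/4 (U(T, X) = -(-8*T + X*X)/4 = -(-8*T + X**2)/4 = -(X**2 - 8*T)/4 = 2*T - X**2/4)
-9179/U(w(-10, -8), 9) = -9179/(2*(1/2) - 1/4*9**2) = -9179/(1 - 1/4*81) = -9179/(1 - 81/4) = -9179/(-77/4) = -9179*(-4/77) = 36716/77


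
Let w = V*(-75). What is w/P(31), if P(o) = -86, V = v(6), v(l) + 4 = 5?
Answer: 75/86 ≈ 0.87209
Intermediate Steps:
v(l) = 1 (v(l) = -4 + 5 = 1)
V = 1
w = -75 (w = 1*(-75) = -75)
w/P(31) = -75/(-86) = -75*(-1/86) = 75/86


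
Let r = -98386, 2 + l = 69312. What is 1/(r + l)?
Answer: -1/29076 ≈ -3.4393e-5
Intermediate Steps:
l = 69310 (l = -2 + 69312 = 69310)
1/(r + l) = 1/(-98386 + 69310) = 1/(-29076) = -1/29076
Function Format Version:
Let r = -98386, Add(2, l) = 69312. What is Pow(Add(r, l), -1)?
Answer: Rational(-1, 29076) ≈ -3.4393e-5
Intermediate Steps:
l = 69310 (l = Add(-2, 69312) = 69310)
Pow(Add(r, l), -1) = Pow(Add(-98386, 69310), -1) = Pow(-29076, -1) = Rational(-1, 29076)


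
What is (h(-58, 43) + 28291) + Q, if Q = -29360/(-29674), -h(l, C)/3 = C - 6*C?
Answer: 429338112/14837 ≈ 28937.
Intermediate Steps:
h(l, C) = 15*C (h(l, C) = -3*(C - 6*C) = -(-15)*C = 15*C)
Q = 14680/14837 (Q = -29360*(-1/29674) = 14680/14837 ≈ 0.98942)
(h(-58, 43) + 28291) + Q = (15*43 + 28291) + 14680/14837 = (645 + 28291) + 14680/14837 = 28936 + 14680/14837 = 429338112/14837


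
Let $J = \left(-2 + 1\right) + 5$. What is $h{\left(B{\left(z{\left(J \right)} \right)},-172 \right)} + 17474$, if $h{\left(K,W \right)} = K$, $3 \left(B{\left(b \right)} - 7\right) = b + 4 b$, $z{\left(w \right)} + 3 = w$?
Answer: $\frac{52448}{3} \approx 17483.0$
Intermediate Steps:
$J = 4$ ($J = -1 + 5 = 4$)
$z{\left(w \right)} = -3 + w$
$B{\left(b \right)} = 7 + \frac{5 b}{3}$ ($B{\left(b \right)} = 7 + \frac{b + 4 b}{3} = 7 + \frac{5 b}{3}$)
$h{\left(B{\left(z{\left(J \right)} \right)},-172 \right)} + 17474 = \left(7 + \frac{5 \left(-3 + 4\right)}{3}\right) + 17474 = \left(7 + \frac{5}{3} \cdot 1\right) + 17474 = \left(7 + \frac{5}{3}\right) + 17474 = \frac{26}{3} + 17474 = \frac{52448}{3}$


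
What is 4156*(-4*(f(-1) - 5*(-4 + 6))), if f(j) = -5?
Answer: 249360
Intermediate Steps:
4156*(-4*(f(-1) - 5*(-4 + 6))) = 4156*(-4*(-5 - 5*(-4 + 6))) = 4156*(-4*(-5 - 5*2)) = 4156*(-4*(-5 - 10)) = 4156*(-4*(-15)) = 4156*60 = 249360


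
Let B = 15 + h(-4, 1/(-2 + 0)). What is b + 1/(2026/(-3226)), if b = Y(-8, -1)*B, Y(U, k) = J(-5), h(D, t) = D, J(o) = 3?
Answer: 31816/1013 ≈ 31.408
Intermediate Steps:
Y(U, k) = 3
B = 11 (B = 15 - 4 = 11)
b = 33 (b = 3*11 = 33)
b + 1/(2026/(-3226)) = 33 + 1/(2026/(-3226)) = 33 + 1/(2026*(-1/3226)) = 33 + 1/(-1013/1613) = 33 - 1613/1013 = 31816/1013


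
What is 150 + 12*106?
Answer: 1422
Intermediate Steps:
150 + 12*106 = 150 + 1272 = 1422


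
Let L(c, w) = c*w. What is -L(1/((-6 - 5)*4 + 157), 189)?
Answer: -189/113 ≈ -1.6726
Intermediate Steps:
-L(1/((-6 - 5)*4 + 157), 189) = -189/((-6 - 5)*4 + 157) = -189/(-11*4 + 157) = -189/(-44 + 157) = -189/113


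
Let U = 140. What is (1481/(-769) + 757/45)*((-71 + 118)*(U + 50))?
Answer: 920661568/6921 ≈ 1.3302e+5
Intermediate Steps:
(1481/(-769) + 757/45)*((-71 + 118)*(U + 50)) = (1481/(-769) + 757/45)*((-71 + 118)*(140 + 50)) = (1481*(-1/769) + 757*(1/45))*(47*190) = (-1481/769 + 757/45)*8930 = (515488/34605)*8930 = 920661568/6921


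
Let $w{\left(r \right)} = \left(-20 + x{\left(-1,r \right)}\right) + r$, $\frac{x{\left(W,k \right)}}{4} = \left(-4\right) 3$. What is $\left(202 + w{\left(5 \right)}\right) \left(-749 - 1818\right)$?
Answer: $-356813$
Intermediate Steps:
$x{\left(W,k \right)} = -48$ ($x{\left(W,k \right)} = 4 \left(\left(-4\right) 3\right) = 4 \left(-12\right) = -48$)
$w{\left(r \right)} = -68 + r$ ($w{\left(r \right)} = \left(-20 - 48\right) + r = -68 + r$)
$\left(202 + w{\left(5 \right)}\right) \left(-749 - 1818\right) = \left(202 + \left(-68 + 5\right)\right) \left(-749 - 1818\right) = \left(202 - 63\right) \left(-2567\right) = 139 \left(-2567\right) = -356813$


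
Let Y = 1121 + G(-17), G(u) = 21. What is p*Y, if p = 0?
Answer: 0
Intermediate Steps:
Y = 1142 (Y = 1121 + 21 = 1142)
p*Y = 0*1142 = 0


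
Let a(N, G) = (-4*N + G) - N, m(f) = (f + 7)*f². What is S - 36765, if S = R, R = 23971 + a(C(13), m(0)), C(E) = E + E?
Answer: -12924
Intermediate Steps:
C(E) = 2*E
m(f) = f²*(7 + f) (m(f) = (7 + f)*f² = f²*(7 + f))
a(N, G) = G - 5*N (a(N, G) = (G - 4*N) - N = G - 5*N)
R = 23841 (R = 23971 + (0²*(7 + 0) - 10*13) = 23971 + (0*7 - 5*26) = 23971 + (0 - 130) = 23971 - 130 = 23841)
S = 23841
S - 36765 = 23841 - 36765 = -12924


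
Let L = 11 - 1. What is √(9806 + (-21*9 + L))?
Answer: √9627 ≈ 98.117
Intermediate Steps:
L = 10
√(9806 + (-21*9 + L)) = √(9806 + (-21*9 + 10)) = √(9806 + (-189 + 10)) = √(9806 - 179) = √9627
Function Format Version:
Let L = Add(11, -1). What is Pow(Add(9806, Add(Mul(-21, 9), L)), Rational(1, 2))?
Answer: Pow(9627, Rational(1, 2)) ≈ 98.117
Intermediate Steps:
L = 10
Pow(Add(9806, Add(Mul(-21, 9), L)), Rational(1, 2)) = Pow(Add(9806, Add(Mul(-21, 9), 10)), Rational(1, 2)) = Pow(Add(9806, Add(-189, 10)), Rational(1, 2)) = Pow(Add(9806, -179), Rational(1, 2)) = Pow(9627, Rational(1, 2))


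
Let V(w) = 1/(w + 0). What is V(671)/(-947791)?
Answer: -1/635967761 ≈ -1.5724e-9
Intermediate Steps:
V(w) = 1/w
V(671)/(-947791) = 1/(671*(-947791)) = (1/671)*(-1/947791) = -1/635967761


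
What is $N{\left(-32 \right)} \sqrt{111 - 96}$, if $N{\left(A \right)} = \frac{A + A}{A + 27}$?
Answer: $\frac{64 \sqrt{15}}{5} \approx 49.574$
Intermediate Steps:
$N{\left(A \right)} = \frac{2 A}{27 + A}$
$N{\left(-32 \right)} \sqrt{111 - 96} = 2 \left(-32\right) \frac{1}{27 - 32} \sqrt{111 - 96} = 2 \left(-32\right) \frac{1}{-5} \sqrt{15} = 2 \left(-32\right) \left(- \frac{1}{5}\right) \sqrt{15} = \frac{64 \sqrt{15}}{5}$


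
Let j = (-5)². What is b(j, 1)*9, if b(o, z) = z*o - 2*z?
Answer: 207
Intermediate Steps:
j = 25
b(o, z) = -2*z + o*z (b(o, z) = o*z - 2*z = -2*z + o*z)
b(j, 1)*9 = (1*(-2 + 25))*9 = (1*23)*9 = 23*9 = 207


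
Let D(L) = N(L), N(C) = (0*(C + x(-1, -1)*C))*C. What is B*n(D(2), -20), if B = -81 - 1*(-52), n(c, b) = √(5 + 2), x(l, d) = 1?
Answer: -29*√7 ≈ -76.727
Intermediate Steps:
N(C) = 0 (N(C) = (0*(C + 1*C))*C = (0*(C + C))*C = (0*(2*C))*C = 0*C = 0)
D(L) = 0
n(c, b) = √7
B = -29 (B = -81 + 52 = -29)
B*n(D(2), -20) = -29*√7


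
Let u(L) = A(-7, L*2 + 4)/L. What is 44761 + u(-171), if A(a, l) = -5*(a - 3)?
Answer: 7654081/171 ≈ 44761.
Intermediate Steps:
A(a, l) = 15 - 5*a (A(a, l) = -5*(-3 + a) = 15 - 5*a)
u(L) = 50/L (u(L) = (15 - 5*(-7))/L = (15 + 35)/L = 50/L)
44761 + u(-171) = 44761 + 50/(-171) = 44761 + 50*(-1/171) = 44761 - 50/171 = 7654081/171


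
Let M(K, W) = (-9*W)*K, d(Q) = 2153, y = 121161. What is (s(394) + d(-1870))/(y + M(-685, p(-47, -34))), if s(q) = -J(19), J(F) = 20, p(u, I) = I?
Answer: -711/29483 ≈ -0.024116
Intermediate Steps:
M(K, W) = -9*K*W
s(q) = -20 (s(q) = -1*20 = -20)
(s(394) + d(-1870))/(y + M(-685, p(-47, -34))) = (-20 + 2153)/(121161 - 9*(-685)*(-34)) = 2133/(121161 - 209610) = 2133/(-88449) = 2133*(-1/88449) = -711/29483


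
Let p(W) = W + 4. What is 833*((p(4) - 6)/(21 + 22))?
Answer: 1666/43 ≈ 38.744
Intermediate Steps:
p(W) = 4 + W
833*((p(4) - 6)/(21 + 22)) = 833*(((4 + 4) - 6)/(21 + 22)) = 833*((8 - 6)/43) = 833*(2*(1/43)) = 833*(2/43) = 1666/43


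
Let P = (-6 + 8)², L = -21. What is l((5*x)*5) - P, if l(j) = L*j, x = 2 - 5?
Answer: 1571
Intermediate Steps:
x = -3
P = 4 (P = 2² = 4)
l(j) = -21*j
l((5*x)*5) - P = -21*5*(-3)*5 - 1*4 = -(-315)*5 - 4 = -21*(-75) - 4 = 1575 - 4 = 1571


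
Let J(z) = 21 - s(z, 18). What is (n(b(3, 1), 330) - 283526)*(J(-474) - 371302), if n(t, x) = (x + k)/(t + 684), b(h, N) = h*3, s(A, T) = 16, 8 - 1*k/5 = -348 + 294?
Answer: 72953503152766/693 ≈ 1.0527e+11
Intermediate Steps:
k = 310 (k = 40 - 5*(-348 + 294) = 40 - 5*(-54) = 40 + 270 = 310)
b(h, N) = 3*h
J(z) = 5 (J(z) = 21 - 1*16 = 21 - 16 = 5)
n(t, x) = (310 + x)/(684 + t) (n(t, x) = (x + 310)/(t + 684) = (310 + x)/(684 + t))
(n(b(3, 1), 330) - 283526)*(J(-474) - 371302) = ((310 + 330)/(684 + 3*3) - 283526)*(5 - 371302) = (640/(684 + 9) - 283526)*(-371297) = (640/693 - 283526)*(-371297) = -196482878/693*(-371297) = 72953503152766/693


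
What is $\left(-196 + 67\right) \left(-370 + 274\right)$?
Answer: $12384$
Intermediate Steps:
$\left(-196 + 67\right) \left(-370 + 274\right) = \left(-129\right) \left(-96\right) = 12384$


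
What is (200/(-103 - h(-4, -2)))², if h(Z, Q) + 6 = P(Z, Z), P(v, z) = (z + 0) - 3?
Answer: 400/81 ≈ 4.9383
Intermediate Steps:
P(v, z) = -3 + z (P(v, z) = z - 3 = -3 + z)
h(Z, Q) = -9 + Z (h(Z, Q) = -6 + (-3 + Z) = -9 + Z)
(200/(-103 - h(-4, -2)))² = (200/(-103 - (-9 - 4)))² = (200/(-103 - 1*(-13)))² = (200/(-103 + 13))² = (200/(-90))² = (200*(-1/90))² = (-20/9)² = 400/81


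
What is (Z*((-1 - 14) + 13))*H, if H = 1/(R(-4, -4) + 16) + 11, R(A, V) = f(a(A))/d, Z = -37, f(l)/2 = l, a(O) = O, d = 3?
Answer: 16391/20 ≈ 819.55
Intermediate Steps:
f(l) = 2*l
R(A, V) = 2*A/3 (R(A, V) = (2*A)/3 = (2*A)*(⅓) = 2*A/3)
H = 443/40 (H = 1/((⅔)*(-4) + 16) + 11 = 1/(-8/3 + 16) + 11 = 1/(40/3) + 11 = 3/40 + 11 = 443/40 ≈ 11.075)
(Z*((-1 - 14) + 13))*H = -37*((-1 - 14) + 13)*(443/40) = -37*(-15 + 13)*(443/40) = -37*(-2)*(443/40) = 74*(443/40) = 16391/20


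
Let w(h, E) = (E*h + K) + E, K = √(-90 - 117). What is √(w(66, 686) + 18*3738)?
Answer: √(113246 + 3*I*√23) ≈ 336.52 + 0.021*I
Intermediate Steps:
K = 3*I*√23 (K = √(-207) = 3*I*√23 ≈ 14.387*I)
w(h, E) = E + E*h + 3*I*√23 (w(h, E) = (E*h + 3*I*√23) + E = E + E*h + 3*I*√23)
√(w(66, 686) + 18*3738) = √((686 + 686*66 + 3*I*√23) + 18*3738) = √((686 + 45276 + 3*I*√23) + 67284) = √((45962 + 3*I*√23) + 67284) = √(113246 + 3*I*√23)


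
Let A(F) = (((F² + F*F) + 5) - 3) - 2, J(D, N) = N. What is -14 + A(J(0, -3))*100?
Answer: 1786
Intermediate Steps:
A(F) = 2*F² (A(F) = (((F² + F²) + 5) - 3) - 2 = ((2*F² + 5) - 3) - 2 = ((5 + 2*F²) - 3) - 2 = (2 + 2*F²) - 2 = 2*F²)
-14 + A(J(0, -3))*100 = -14 + (2*(-3)²)*100 = -14 + (2*9)*100 = -14 + 18*100 = -14 + 1800 = 1786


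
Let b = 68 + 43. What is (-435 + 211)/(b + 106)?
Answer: -32/31 ≈ -1.0323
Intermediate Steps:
b = 111
(-435 + 211)/(b + 106) = (-435 + 211)/(111 + 106) = -224/217 = -224*1/217 = -32/31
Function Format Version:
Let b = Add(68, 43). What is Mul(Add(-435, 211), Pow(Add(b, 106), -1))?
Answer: Rational(-32, 31) ≈ -1.0323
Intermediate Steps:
b = 111
Mul(Add(-435, 211), Pow(Add(b, 106), -1)) = Mul(Add(-435, 211), Pow(Add(111, 106), -1)) = Mul(-224, Pow(217, -1)) = Mul(-224, Rational(1, 217)) = Rational(-32, 31)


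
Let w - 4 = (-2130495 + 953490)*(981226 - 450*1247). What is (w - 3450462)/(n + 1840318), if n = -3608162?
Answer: 247217501419/883922 ≈ 2.7968e+5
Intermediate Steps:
w = -494431552376 (w = 4 + (-2130495 + 953490)*(981226 - 450*1247) = 4 - 1177005*(981226 - 561150) = 4 - 1177005*420076 = 4 - 494431552380 = -494431552376)
(w - 3450462)/(n + 1840318) = (-494431552376 - 3450462)/(-3608162 + 1840318) = -494435002838/(-1767844) = -494435002838*(-1/1767844) = 247217501419/883922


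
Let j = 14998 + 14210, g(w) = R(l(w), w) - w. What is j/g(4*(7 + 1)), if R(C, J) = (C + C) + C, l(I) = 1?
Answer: -29208/29 ≈ -1007.2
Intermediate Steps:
R(C, J) = 3*C (R(C, J) = 2*C + C = 3*C)
g(w) = 3 - w (g(w) = 3*1 - w = 3 - w)
j = 29208
j/g(4*(7 + 1)) = 29208/(3 - 4*(7 + 1)) = 29208/(3 - 4*8) = 29208/(3 - 1*32) = 29208/(3 - 32) = 29208/(-29) = 29208*(-1/29) = -29208/29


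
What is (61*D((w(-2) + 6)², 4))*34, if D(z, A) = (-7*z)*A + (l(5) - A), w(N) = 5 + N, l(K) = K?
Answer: -4701758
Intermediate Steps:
D(z, A) = 5 - A - 7*A*z (D(z, A) = (-7*z)*A + (5 - A) = -7*A*z + (5 - A) = 5 - A - 7*A*z)
(61*D((w(-2) + 6)², 4))*34 = (61*(5 - 1*4 - 7*4*((5 - 2) + 6)²))*34 = (61*(5 - 4 - 7*4*(3 + 6)²))*34 = (61*(5 - 4 - 7*4*9²))*34 = (61*(5 - 4 - 7*4*81))*34 = (61*(5 - 4 - 2268))*34 = (61*(-2267))*34 = -138287*34 = -4701758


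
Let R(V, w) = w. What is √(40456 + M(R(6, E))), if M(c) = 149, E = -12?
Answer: √40605 ≈ 201.51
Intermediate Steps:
√(40456 + M(R(6, E))) = √(40456 + 149) = √40605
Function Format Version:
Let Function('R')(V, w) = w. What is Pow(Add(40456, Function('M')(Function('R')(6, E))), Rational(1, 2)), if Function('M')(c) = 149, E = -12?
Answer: Pow(40605, Rational(1, 2)) ≈ 201.51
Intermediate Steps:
Pow(Add(40456, Function('M')(Function('R')(6, E))), Rational(1, 2)) = Pow(Add(40456, 149), Rational(1, 2)) = Pow(40605, Rational(1, 2))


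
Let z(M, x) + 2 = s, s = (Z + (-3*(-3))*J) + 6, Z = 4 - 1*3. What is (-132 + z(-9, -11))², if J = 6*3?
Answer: 1225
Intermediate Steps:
J = 18
Z = 1 (Z = 4 - 3 = 1)
s = 169 (s = (1 - 3*(-3)*18) + 6 = (1 + 9*18) + 6 = (1 + 162) + 6 = 163 + 6 = 169)
z(M, x) = 167 (z(M, x) = -2 + 169 = 167)
(-132 + z(-9, -11))² = (-132 + 167)² = 35² = 1225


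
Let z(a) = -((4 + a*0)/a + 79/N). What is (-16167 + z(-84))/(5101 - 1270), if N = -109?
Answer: -37004495/8769159 ≈ -4.2198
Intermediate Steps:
z(a) = 79/109 - 4/a (z(a) = -((4 + a*0)/a + 79/(-109)) = -((4 + 0)/a + 79*(-1/109)) = -(4/a - 79/109) = -(-79/109 + 4/a) = 79/109 - 4/a)
(-16167 + z(-84))/(5101 - 1270) = (-16167 + (79/109 - 4/(-84)))/(5101 - 1270) = (-16167 + (79/109 - 4*(-1/84)))/3831 = (-16167 + (79/109 + 1/21))*(1/3831) = (-16167 + 1768/2289)*(1/3831) = -37004495/2289*1/3831 = -37004495/8769159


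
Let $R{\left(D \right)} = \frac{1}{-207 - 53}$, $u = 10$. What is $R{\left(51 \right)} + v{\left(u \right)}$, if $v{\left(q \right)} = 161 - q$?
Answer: $\frac{39259}{260} \approx 151.0$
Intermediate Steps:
$R{\left(D \right)} = - \frac{1}{260}$ ($R{\left(D \right)} = \frac{1}{-260} = - \frac{1}{260}$)
$R{\left(51 \right)} + v{\left(u \right)} = - \frac{1}{260} + \left(161 - 10\right) = - \frac{1}{260} + 151 = \frac{39259}{260}$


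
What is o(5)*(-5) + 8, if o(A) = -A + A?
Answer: 8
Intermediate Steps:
o(A) = 0
o(5)*(-5) + 8 = 0*(-5) + 8 = 0 + 8 = 8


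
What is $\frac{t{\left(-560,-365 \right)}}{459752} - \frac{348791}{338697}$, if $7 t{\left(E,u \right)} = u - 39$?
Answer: $- \frac{2778807803}{2698060302} \approx -1.0299$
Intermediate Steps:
$t{\left(E,u \right)} = - \frac{39}{7} + \frac{u}{7}$ ($t{\left(E,u \right)} = \frac{u - 39}{7} = \frac{-39 + u}{7} = - \frac{39}{7} + \frac{u}{7}$)
$\frac{t{\left(-560,-365 \right)}}{459752} - \frac{348791}{338697} = \frac{- \frac{39}{7} + \frac{1}{7} \left(-365\right)}{459752} - \frac{348791}{338697} = \left(- \frac{39}{7} - \frac{365}{7}\right) \frac{1}{459752} - \frac{348791}{338697} = \left(- \frac{404}{7}\right) \frac{1}{459752} - \frac{348791}{338697} = - \frac{1}{7966} - \frac{348791}{338697} = - \frac{2778807803}{2698060302}$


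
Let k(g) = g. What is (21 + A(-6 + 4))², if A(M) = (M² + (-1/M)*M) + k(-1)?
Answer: 529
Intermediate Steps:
A(M) = -2 + M² (A(M) = (M² + (-1/M)*M) - 1 = (M² - 1) - 1 = (-1 + M²) - 1 = -2 + M²)
(21 + A(-6 + 4))² = (21 + (-2 + (-6 + 4)²))² = (21 + (-2 + (-2)²))² = (21 + (-2 + 4))² = (21 + 2)² = 23² = 529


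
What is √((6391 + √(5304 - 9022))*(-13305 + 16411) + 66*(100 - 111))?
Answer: √(19849720 + 40378*I*√22) ≈ 4455.4 + 21.25*I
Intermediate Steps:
√((6391 + √(5304 - 9022))*(-13305 + 16411) + 66*(100 - 111)) = √((6391 + √(-3718))*3106 + 66*(-11)) = √((6391 + 13*I*√22)*3106 - 726) = √((19850446 + 40378*I*√22) - 726) = √(19849720 + 40378*I*√22)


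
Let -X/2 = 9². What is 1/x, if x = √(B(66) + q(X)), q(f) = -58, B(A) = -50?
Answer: -I*√3/18 ≈ -0.096225*I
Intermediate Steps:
X = -162 (X = -2*9² = -2*81 = -162)
x = 6*I*√3 (x = √(-50 - 58) = √(-108) = 6*I*√3 ≈ 10.392*I)
1/x = 1/(6*I*√3) = -I*√3/18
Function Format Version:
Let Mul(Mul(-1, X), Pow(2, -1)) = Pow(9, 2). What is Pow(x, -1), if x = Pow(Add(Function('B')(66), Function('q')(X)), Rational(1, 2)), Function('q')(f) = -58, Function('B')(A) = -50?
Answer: Mul(Rational(-1, 18), I, Pow(3, Rational(1, 2))) ≈ Mul(-0.096225, I)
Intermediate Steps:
X = -162 (X = Mul(-2, Pow(9, 2)) = Mul(-2, 81) = -162)
x = Mul(6, I, Pow(3, Rational(1, 2))) (x = Pow(Add(-50, -58), Rational(1, 2)) = Pow(-108, Rational(1, 2)) = Mul(6, I, Pow(3, Rational(1, 2))) ≈ Mul(10.392, I))
Pow(x, -1) = Pow(Mul(6, I, Pow(3, Rational(1, 2))), -1) = Mul(Rational(-1, 18), I, Pow(3, Rational(1, 2)))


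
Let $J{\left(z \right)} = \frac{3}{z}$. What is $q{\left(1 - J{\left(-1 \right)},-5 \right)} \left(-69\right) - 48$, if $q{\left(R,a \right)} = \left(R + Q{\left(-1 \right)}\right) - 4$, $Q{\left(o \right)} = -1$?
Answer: $21$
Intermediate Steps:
$q{\left(R,a \right)} = -5 + R$ ($q{\left(R,a \right)} = \left(R - 1\right) - 4 = \left(-1 + R\right) - 4 = -5 + R$)
$q{\left(1 - J{\left(-1 \right)},-5 \right)} \left(-69\right) - 48 = \left(-5 - \left(-1 + \frac{3}{-1}\right)\right) \left(-69\right) - 48 = \left(-5 - \left(-1 + 3 \left(-1\right)\right)\right) \left(-69\right) + \left(-74 + 26\right) = \left(-5 + \left(1 - -3\right)\right) \left(-69\right) - 48 = \left(-5 + \left(1 + 3\right)\right) \left(-69\right) - 48 = \left(-5 + 4\right) \left(-69\right) - 48 = \left(-1\right) \left(-69\right) - 48 = 69 - 48 = 21$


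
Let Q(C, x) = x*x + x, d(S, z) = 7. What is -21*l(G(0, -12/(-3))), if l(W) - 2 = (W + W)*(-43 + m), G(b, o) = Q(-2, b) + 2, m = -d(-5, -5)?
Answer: 4158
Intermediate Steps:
Q(C, x) = x + x² (Q(C, x) = x² + x = x + x²)
m = -7 (m = -1*7 = -7)
G(b, o) = 2 + b*(1 + b) (G(b, o) = b*(1 + b) + 2 = 2 + b*(1 + b))
l(W) = 2 - 100*W (l(W) = 2 + (W + W)*(-43 - 7) = 2 + (2*W)*(-50) = 2 - 100*W)
-21*l(G(0, -12/(-3))) = -21*(2 - 100*(2 + 0*(1 + 0))) = -21*(2 - 100*(2 + 0*1)) = -21*(2 - 100*(2 + 0)) = -21*(2 - 100*2) = -21*(2 - 200) = -21*(-198) = 4158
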